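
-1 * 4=-4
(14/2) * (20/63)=20/9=2.22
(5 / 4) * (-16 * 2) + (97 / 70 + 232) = 13537 / 70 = 193.39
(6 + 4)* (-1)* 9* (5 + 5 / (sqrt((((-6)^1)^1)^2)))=-525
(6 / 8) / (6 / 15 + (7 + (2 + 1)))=15 / 208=0.07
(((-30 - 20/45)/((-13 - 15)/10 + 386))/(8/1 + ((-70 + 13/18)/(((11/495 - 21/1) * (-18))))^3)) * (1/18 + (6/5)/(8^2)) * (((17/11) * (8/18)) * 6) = -5031303210958848/1653127241074496033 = -0.00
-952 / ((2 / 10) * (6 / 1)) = -2380 / 3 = -793.33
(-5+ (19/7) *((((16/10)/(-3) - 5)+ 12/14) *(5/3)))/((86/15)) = -28835/6321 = -4.56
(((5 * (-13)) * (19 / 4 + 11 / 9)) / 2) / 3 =-13975 / 216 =-64.70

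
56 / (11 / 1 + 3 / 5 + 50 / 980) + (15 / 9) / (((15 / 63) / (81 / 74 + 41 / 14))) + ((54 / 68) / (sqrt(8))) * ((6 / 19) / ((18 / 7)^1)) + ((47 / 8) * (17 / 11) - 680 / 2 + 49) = -248.92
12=12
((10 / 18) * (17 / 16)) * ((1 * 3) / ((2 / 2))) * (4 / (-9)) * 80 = -1700 / 27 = -62.96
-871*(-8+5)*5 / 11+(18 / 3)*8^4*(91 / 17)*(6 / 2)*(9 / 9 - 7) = -442588263 / 187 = -2366782.16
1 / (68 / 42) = 21 / 34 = 0.62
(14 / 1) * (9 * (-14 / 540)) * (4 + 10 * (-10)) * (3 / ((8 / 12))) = 7056 / 5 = 1411.20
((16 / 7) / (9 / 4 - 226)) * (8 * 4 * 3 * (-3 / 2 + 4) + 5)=-2.50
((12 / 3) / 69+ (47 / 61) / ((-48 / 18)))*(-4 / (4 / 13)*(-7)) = -707707 / 33672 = -21.02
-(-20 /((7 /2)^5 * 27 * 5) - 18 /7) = 1167014 /453789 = 2.57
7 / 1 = 7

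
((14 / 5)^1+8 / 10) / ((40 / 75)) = 27 / 4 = 6.75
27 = 27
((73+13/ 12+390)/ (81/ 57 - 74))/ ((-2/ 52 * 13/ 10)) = 529055/ 4137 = 127.88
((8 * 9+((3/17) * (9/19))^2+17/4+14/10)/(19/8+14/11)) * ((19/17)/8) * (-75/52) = -8912063435/2077530832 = -4.29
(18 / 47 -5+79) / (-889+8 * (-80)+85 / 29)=-12673 / 260004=-0.05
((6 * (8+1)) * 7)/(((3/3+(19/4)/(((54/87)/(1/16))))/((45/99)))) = 2177280/18733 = 116.23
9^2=81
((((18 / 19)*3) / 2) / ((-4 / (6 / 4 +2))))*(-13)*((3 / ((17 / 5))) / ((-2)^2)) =36855 / 10336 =3.57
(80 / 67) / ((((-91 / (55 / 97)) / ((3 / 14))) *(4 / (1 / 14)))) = -825 / 28979041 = -0.00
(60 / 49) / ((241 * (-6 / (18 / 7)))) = -180 / 82663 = -0.00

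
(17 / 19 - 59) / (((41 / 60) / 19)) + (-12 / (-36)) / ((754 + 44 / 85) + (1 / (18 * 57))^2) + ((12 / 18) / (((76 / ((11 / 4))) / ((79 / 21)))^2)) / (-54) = -14762982047425874334212909 / 9137716542196844684544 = -1615.61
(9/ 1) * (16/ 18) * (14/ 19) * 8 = 896/ 19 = 47.16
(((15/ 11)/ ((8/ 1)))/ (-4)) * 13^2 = -2535/ 352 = -7.20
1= 1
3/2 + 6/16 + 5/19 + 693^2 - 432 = 72932509/152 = 479819.14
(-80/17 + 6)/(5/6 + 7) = 132/799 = 0.17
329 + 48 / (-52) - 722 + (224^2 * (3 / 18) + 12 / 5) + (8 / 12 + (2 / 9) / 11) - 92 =50706709 / 6435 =7879.83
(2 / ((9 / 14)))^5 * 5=1457.30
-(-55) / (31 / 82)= 4510 / 31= 145.48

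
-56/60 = -14/15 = -0.93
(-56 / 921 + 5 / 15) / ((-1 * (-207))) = 251 / 190647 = 0.00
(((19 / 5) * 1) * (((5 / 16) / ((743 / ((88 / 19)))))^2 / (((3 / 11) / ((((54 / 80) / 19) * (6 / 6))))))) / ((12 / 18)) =35937 / 12754540096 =0.00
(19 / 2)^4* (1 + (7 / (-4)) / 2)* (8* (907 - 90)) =106472257 / 16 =6654516.06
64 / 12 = 16 / 3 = 5.33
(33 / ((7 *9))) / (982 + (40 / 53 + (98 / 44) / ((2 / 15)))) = 0.00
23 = 23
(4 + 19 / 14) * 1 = 75 / 14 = 5.36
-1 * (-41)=41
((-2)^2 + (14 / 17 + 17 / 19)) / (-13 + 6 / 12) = -3694 / 8075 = -0.46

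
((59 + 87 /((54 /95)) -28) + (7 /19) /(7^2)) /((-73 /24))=-1762588 /29127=-60.51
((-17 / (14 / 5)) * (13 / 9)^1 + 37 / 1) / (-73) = -3557 / 9198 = -0.39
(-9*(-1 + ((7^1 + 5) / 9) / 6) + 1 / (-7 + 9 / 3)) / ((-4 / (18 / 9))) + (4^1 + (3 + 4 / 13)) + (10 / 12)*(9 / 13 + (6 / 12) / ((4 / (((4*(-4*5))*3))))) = -2131 / 104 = -20.49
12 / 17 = 0.71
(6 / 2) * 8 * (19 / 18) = 76 / 3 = 25.33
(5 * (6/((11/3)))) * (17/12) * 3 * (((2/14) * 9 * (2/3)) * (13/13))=2295/77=29.81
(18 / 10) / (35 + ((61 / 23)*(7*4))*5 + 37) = 207 / 50980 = 0.00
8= 8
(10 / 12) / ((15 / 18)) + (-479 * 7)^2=11242610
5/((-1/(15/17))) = -75/17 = -4.41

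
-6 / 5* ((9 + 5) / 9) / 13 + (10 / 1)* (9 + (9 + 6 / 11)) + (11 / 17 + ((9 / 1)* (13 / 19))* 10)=171502271 / 692835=247.54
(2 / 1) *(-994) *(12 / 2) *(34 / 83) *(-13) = 5272176 / 83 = 63520.19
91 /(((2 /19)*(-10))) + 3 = -1669 /20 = -83.45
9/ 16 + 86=1385/ 16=86.56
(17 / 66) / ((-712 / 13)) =-221 / 46992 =-0.00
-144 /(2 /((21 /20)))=-378 /5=-75.60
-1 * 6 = -6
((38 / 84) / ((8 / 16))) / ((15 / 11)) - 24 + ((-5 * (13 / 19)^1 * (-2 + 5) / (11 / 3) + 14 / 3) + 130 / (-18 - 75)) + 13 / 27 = -137057177 / 6122655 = -22.39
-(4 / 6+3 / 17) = -43 / 51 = -0.84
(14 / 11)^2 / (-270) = -98 / 16335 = -0.01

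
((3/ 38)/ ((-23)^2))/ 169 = 3/ 3397238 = 0.00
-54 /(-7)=54 /7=7.71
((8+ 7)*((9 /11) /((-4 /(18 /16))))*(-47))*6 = 171315 /176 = 973.38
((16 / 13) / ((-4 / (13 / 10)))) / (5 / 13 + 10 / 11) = -0.31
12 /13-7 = -79 /13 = -6.08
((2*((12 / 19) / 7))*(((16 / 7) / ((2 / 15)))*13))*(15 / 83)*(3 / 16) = 105300 / 77273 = 1.36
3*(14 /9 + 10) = 104 /3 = 34.67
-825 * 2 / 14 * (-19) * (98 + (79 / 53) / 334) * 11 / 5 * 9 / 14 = 310379.13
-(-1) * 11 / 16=11 / 16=0.69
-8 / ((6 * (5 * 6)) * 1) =-0.04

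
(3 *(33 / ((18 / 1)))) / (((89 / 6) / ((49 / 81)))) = 539 / 2403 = 0.22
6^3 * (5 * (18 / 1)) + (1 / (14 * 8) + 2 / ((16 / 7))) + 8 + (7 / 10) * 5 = 2178667 / 112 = 19452.38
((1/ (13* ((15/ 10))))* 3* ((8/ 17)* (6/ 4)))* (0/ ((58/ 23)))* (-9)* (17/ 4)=0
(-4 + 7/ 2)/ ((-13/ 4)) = 2/ 13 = 0.15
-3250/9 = -361.11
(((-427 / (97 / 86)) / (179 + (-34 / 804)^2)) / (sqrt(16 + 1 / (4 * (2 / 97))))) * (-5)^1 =3956281392 * sqrt(2) / 2805958285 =1.99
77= 77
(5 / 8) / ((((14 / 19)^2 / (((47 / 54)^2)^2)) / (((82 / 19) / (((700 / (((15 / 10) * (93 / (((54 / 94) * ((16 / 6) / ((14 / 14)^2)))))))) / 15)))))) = 5538452574043 / 995515121664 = 5.56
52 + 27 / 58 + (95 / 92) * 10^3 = 1447489 / 1334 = 1085.07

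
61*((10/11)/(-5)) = -122/11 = -11.09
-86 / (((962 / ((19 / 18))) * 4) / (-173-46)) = 59641 / 11544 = 5.17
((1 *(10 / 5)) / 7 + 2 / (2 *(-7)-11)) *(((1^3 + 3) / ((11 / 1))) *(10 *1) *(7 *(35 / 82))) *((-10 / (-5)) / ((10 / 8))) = 8064 / 2255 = 3.58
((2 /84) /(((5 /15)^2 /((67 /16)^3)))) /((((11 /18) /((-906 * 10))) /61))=-1121982837165 /78848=-14229693.04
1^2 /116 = 1 /116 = 0.01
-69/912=-23/304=-0.08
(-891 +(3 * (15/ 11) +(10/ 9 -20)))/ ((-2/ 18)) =89674/ 11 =8152.18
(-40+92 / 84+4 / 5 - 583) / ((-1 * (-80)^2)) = 1019 / 10500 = 0.10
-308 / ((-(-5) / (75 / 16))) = -1155 / 4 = -288.75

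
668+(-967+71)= -228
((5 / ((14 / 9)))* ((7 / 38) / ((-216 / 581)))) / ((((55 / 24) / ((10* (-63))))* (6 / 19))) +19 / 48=732269 / 528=1386.87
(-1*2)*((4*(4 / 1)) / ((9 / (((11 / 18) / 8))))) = -22 / 81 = -0.27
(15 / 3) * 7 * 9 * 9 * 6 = 17010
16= 16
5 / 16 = 0.31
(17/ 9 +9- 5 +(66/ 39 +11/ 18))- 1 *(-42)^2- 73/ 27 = -1234475/ 702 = -1758.51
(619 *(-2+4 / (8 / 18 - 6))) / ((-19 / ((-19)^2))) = 799748 / 25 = 31989.92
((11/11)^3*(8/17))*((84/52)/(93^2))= 56/637143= 0.00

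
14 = 14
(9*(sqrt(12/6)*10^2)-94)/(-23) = 94/23-900*sqrt(2)/23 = -51.25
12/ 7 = 1.71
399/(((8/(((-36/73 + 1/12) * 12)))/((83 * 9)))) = -107001027/584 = -183220.94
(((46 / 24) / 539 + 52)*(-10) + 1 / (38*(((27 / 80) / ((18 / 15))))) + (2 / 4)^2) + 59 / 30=-954364511 / 1843380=-517.73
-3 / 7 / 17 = -3 / 119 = -0.03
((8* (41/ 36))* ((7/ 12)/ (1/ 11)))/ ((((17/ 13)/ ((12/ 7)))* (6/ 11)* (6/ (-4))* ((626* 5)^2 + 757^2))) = -128986/ 14279419773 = -0.00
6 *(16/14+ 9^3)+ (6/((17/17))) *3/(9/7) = 4394.86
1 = 1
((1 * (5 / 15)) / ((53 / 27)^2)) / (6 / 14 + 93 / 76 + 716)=129276 / 1072450919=0.00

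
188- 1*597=-409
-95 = -95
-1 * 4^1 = -4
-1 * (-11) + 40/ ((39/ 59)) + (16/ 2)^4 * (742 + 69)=129555173/ 39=3321927.51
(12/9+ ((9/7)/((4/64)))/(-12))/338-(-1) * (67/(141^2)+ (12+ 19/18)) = 204739517/15679482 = 13.06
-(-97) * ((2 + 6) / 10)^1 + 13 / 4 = 1617 / 20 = 80.85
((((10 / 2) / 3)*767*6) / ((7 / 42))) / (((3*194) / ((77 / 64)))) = 295295 / 3104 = 95.13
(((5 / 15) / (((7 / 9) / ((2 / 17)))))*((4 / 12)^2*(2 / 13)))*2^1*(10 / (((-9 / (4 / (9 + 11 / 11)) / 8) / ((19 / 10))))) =-2432 / 208845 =-0.01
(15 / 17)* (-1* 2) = -30 / 17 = -1.76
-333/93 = -111/31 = -3.58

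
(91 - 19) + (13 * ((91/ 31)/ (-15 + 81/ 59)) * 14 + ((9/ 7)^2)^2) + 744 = 779.53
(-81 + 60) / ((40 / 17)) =-357 / 40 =-8.92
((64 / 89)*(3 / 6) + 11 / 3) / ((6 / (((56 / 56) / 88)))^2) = 1075 / 74435328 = 0.00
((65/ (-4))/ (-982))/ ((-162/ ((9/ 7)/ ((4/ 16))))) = -65/ 123732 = -0.00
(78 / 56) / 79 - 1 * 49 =-108349 / 2212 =-48.98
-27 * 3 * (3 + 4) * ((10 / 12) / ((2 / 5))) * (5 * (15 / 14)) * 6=-151875 / 4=-37968.75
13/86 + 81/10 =8.25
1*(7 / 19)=7 / 19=0.37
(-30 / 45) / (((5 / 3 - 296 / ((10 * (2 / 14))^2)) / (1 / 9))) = 50 / 96777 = 0.00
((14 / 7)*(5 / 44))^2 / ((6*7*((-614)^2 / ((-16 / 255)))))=-5 / 24427644318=-0.00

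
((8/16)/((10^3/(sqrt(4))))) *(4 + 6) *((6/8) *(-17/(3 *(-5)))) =17/2000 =0.01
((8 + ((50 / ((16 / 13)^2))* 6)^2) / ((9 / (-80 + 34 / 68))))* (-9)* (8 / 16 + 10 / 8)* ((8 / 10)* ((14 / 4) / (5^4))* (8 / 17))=1251923269863 / 108800000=11506.65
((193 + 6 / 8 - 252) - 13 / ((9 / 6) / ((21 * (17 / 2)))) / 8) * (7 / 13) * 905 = -12752355 / 104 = -122618.80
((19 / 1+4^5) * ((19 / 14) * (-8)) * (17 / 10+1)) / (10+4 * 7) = -4023 / 5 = -804.60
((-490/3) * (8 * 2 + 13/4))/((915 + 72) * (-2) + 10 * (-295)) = 18865/29544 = 0.64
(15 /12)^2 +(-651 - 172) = -13143 /16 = -821.44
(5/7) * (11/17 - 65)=-5470/119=-45.97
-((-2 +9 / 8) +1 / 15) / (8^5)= 97 / 3932160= 0.00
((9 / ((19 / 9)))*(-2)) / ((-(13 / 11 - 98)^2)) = 2178 / 2394475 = 0.00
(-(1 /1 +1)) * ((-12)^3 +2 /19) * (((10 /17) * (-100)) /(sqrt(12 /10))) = -32830000 * sqrt(30) /969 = -185569.99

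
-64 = -64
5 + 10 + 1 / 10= 151 / 10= 15.10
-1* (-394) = 394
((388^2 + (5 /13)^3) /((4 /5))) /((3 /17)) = 9371116635 /8788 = 1066353.74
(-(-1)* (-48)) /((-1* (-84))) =-4 /7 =-0.57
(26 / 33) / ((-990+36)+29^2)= -26 / 3729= -0.01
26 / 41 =0.63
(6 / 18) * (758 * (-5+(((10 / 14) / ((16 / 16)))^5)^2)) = -1063178849960 / 847425747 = -1254.60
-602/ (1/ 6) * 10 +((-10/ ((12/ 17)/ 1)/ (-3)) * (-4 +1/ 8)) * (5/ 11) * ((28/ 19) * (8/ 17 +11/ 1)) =-90941585/ 2508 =-36260.60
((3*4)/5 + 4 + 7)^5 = 1350125107/3125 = 432040.03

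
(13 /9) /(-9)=-13 /81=-0.16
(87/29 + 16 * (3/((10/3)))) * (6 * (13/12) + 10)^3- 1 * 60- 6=3123879/40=78096.98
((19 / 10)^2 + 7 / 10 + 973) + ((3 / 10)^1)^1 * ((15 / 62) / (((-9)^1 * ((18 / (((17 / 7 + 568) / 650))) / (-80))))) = 827124073 / 846300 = 977.34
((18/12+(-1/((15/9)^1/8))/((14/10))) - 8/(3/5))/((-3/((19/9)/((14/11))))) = 133969/15876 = 8.44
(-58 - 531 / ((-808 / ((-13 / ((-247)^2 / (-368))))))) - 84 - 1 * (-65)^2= -2069903005 / 473993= -4366.95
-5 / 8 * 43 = -215 / 8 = -26.88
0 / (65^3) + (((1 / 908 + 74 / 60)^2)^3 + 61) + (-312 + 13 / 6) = -1565853756864556130591238791 / 6383555601073925184000000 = -245.29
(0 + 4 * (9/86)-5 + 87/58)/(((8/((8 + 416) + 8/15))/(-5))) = 817.60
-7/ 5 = -1.40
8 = 8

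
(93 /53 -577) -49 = -33085 /53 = -624.25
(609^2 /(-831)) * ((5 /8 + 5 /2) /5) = -618135 /2216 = -278.94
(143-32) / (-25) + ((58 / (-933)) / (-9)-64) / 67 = -5.40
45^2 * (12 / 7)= 24300 / 7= 3471.43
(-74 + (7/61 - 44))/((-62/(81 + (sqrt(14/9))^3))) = 5593 * sqrt(14)/5673 + 582471/3782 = 157.70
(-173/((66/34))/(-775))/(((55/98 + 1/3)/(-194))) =-55914292/2242075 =-24.94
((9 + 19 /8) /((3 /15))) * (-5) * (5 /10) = -2275 /16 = -142.19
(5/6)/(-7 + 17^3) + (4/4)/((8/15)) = 110395/58872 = 1.88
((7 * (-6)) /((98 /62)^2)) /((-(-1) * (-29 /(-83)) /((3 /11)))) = -1435734 /109417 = -13.12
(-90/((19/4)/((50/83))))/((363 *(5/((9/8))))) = -1350/190817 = -0.01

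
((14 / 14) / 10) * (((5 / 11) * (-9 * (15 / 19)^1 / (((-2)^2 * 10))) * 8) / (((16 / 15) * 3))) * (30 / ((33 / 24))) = -2025 / 4598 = -0.44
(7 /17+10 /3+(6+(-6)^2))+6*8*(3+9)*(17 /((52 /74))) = 9269081 /663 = 13980.51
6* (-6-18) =-144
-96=-96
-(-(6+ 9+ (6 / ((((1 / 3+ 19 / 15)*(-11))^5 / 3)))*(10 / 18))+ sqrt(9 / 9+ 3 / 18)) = 39579878135 / 2638659584 - sqrt(42) / 6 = 13.92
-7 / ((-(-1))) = -7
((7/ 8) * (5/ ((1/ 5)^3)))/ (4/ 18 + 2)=7875/ 32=246.09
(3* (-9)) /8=-27 /8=-3.38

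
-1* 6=-6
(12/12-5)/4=-1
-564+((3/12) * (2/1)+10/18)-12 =-10349/18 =-574.94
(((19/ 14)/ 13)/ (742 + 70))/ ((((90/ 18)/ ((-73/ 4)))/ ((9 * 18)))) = -112347/ 1477840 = -0.08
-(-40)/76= 10/19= 0.53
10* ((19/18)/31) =95/279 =0.34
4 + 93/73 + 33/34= 15499/2482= 6.24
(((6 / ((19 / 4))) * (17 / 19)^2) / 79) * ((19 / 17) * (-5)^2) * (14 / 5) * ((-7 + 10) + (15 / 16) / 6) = 180285 / 57038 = 3.16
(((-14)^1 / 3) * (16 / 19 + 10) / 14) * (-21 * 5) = 7210 / 19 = 379.47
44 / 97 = 0.45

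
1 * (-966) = -966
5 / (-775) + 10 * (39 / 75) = 161 / 31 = 5.19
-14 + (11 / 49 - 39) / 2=-1636 / 49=-33.39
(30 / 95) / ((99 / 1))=2 / 627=0.00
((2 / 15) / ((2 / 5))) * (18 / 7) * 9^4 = 39366 / 7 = 5623.71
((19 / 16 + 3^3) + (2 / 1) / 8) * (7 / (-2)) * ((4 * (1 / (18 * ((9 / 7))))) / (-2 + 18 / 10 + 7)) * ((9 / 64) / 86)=-111475 / 26947584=-0.00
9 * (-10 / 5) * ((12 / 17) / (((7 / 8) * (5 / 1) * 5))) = -1728 / 2975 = -0.58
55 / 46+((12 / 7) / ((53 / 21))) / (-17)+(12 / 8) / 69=24400 / 20723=1.18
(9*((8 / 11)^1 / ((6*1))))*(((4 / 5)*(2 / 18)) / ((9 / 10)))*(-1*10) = -320 / 297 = -1.08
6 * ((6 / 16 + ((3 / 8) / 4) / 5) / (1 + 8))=0.26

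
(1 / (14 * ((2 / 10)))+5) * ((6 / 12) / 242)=75 / 6776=0.01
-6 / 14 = -3 / 7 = -0.43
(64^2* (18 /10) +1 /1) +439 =39064 /5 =7812.80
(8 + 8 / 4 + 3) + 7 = 20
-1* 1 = -1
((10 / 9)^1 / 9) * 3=10 / 27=0.37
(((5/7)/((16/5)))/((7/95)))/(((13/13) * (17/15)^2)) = 534375/226576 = 2.36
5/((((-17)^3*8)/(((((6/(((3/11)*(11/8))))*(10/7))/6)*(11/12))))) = -275/619038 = -0.00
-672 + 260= -412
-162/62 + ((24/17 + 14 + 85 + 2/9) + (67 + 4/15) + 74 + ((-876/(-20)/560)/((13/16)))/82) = 211724431507/884806650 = 239.29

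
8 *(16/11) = 128/11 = 11.64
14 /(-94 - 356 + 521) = 0.20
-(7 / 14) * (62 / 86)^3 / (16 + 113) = -29791 / 20512806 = -0.00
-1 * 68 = -68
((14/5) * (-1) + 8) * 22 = 572/5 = 114.40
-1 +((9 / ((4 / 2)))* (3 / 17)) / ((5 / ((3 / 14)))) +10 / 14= -599 / 2380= -0.25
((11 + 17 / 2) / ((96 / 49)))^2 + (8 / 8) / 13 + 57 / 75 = 132989037 / 1331200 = 99.90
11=11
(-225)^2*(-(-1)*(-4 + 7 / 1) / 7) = 151875 / 7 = 21696.43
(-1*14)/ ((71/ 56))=-784/ 71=-11.04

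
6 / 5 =1.20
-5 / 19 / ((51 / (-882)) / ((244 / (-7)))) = -51240 / 323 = -158.64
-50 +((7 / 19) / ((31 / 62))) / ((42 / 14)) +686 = 36266 / 57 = 636.25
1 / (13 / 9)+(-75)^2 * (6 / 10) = 43884 / 13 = 3375.69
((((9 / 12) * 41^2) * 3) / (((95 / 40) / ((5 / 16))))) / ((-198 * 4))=-8405 / 13376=-0.63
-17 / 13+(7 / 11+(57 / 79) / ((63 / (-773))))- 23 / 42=-1592947 / 158158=-10.07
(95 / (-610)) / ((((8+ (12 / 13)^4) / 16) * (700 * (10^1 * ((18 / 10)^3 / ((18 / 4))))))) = -542659 / 17239820976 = -0.00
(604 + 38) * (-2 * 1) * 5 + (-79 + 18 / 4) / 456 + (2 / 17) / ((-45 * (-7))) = -6420.16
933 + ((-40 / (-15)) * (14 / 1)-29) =2824 / 3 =941.33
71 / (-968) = -71 / 968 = -0.07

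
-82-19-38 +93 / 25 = -3382 / 25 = -135.28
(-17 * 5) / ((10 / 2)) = -17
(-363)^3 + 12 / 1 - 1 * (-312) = -47831823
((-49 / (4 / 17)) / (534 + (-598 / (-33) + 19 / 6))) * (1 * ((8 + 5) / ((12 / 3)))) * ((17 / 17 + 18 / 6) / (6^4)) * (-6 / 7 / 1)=17017 / 5277456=0.00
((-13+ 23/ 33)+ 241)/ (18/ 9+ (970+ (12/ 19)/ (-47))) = 6739471/ 28643472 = 0.24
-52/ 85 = -0.61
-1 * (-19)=19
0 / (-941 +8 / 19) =0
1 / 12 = 0.08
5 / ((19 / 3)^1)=15 / 19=0.79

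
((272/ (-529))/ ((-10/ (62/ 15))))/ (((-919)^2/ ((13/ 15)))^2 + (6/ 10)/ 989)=15318836/ 68449450072730332635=0.00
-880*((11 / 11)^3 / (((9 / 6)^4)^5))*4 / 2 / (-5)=369098752 / 3486784401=0.11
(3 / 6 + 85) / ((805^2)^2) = 171 / 839872801250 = 0.00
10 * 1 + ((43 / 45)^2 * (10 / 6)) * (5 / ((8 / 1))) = 21289 / 1944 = 10.95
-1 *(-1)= 1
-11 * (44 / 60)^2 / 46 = -1331 / 10350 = -0.13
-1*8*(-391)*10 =31280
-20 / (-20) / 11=0.09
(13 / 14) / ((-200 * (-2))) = 13 / 5600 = 0.00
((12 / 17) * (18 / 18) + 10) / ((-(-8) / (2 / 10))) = 91 / 340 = 0.27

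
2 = 2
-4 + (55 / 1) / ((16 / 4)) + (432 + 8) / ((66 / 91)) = 7397 / 12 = 616.42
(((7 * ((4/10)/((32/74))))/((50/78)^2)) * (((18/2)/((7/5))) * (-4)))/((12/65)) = -2194803/1000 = -2194.80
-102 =-102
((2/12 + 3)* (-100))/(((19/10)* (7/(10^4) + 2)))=-5000000/60021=-83.30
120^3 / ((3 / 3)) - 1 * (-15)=1728015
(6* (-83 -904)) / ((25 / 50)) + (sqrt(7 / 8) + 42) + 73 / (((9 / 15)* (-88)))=-3116093 / 264 + sqrt(14) / 4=-11802.45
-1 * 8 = -8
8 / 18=4 / 9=0.44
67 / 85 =0.79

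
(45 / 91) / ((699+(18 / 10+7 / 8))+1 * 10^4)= 200 / 4328233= 0.00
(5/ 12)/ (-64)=-5/ 768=-0.01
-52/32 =-13/8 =-1.62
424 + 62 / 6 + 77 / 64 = 83623 / 192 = 435.54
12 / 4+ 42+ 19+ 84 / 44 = 725 / 11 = 65.91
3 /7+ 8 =59 /7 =8.43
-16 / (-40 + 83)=-16 / 43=-0.37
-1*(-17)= 17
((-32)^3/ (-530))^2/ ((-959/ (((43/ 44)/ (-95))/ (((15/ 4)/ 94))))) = 1085016113152/ 1055645023125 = 1.03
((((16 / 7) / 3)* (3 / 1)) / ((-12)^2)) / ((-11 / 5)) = -5 / 693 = -0.01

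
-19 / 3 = -6.33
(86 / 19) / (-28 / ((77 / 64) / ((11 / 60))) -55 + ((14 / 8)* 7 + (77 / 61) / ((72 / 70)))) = -118035 / 1194074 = -0.10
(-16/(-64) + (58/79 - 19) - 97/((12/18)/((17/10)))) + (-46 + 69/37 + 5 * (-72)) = -19569513/29230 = -669.50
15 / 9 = 5 / 3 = 1.67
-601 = -601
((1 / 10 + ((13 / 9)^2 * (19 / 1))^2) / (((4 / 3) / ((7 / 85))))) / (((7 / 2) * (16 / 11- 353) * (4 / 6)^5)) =-1134229481 / 1893283200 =-0.60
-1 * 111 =-111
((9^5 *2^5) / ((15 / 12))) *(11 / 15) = 27713664 / 25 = 1108546.56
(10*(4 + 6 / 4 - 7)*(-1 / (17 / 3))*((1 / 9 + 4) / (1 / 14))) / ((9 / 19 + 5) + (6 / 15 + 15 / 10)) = 492100 / 23817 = 20.66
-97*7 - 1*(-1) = -678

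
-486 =-486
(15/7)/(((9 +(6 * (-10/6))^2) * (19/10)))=150/14497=0.01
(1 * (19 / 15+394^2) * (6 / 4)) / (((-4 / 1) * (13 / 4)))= -17911.99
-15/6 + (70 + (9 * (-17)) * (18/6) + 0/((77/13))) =-391.50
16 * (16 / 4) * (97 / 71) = 6208 / 71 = 87.44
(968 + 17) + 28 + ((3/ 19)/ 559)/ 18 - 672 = 21730567/ 63726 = 341.00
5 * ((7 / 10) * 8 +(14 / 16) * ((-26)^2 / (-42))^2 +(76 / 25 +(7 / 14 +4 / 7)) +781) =1602383 / 315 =5086.93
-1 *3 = -3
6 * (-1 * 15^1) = -90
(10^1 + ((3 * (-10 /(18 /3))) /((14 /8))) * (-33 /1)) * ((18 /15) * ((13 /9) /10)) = 18.08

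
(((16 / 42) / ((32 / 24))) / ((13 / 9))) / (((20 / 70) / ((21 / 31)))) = 189 / 403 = 0.47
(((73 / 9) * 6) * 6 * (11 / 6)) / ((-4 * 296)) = -803 / 1776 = -0.45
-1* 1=-1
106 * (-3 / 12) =-53 / 2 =-26.50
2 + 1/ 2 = 5/ 2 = 2.50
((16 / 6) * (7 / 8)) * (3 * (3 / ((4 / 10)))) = 105 / 2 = 52.50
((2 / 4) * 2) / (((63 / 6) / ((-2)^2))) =8 / 21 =0.38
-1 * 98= -98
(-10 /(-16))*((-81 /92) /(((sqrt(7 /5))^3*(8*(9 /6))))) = -675*sqrt(35) /144256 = -0.03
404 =404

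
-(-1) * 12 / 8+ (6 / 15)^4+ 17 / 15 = 9971 / 3750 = 2.66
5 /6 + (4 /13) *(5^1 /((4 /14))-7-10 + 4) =173 /78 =2.22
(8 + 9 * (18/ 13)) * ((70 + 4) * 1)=19684/ 13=1514.15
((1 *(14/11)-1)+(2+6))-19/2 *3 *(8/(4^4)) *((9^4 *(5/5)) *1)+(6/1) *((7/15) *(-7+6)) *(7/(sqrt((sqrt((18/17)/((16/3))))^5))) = -4107923/704-13328 *2^(3/4) *51^(1/4)/405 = -5983.02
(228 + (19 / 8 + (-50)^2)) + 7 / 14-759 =1971.88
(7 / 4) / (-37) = -7 / 148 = -0.05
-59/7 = -8.43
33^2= 1089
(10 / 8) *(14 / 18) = 35 / 36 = 0.97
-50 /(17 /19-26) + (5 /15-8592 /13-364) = -6341131 /6201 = -1022.60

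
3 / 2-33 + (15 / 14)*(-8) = -561 / 14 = -40.07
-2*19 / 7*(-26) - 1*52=624 / 7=89.14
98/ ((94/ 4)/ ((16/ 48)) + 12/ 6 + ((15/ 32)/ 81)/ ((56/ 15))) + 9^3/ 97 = 1005736113/ 113422585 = 8.87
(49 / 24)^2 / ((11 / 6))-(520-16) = -529823 / 1056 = -501.73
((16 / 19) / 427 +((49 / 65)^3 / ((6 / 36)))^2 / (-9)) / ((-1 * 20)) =111992687499213 / 3059367298203125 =0.04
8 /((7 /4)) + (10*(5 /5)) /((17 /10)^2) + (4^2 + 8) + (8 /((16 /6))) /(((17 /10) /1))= 68370 /2023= 33.80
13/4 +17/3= 107/12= 8.92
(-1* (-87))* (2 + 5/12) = 841/4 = 210.25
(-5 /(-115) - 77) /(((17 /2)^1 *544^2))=-885 /28927744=-0.00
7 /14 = 1 /2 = 0.50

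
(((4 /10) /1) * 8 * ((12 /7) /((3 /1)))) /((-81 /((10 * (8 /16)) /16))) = -4 /567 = -0.01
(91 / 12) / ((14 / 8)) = 13 / 3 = 4.33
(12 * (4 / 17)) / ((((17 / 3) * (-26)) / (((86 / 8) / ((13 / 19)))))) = -14706 / 48841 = -0.30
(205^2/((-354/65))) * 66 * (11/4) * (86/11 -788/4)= 264956050.32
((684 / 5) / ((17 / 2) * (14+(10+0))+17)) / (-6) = -114 / 1105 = -0.10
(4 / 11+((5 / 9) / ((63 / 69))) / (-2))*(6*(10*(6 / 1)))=4940 / 231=21.39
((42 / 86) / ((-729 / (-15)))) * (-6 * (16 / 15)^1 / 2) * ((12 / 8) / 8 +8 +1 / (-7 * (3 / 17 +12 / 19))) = -234169 / 909063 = -0.26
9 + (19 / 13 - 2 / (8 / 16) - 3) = 45 / 13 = 3.46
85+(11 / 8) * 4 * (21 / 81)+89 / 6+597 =18853 / 27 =698.26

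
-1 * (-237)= 237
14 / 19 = 0.74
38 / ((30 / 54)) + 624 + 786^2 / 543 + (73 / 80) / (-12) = 317992931 / 173760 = 1830.07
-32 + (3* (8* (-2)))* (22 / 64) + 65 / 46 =-1083 / 23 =-47.09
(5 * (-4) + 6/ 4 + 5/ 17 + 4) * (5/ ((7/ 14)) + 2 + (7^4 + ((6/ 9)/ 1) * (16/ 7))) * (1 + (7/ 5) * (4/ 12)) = -2565673/ 51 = -50307.31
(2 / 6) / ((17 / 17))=1 / 3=0.33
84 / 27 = 28 / 9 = 3.11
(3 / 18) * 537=179 / 2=89.50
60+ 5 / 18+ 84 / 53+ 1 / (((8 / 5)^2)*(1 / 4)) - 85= -164659 / 7632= -21.57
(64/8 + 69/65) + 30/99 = 20087/2145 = 9.36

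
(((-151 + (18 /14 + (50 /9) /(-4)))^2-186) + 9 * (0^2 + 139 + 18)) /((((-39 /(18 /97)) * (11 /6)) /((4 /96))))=-34723943 /13346424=-2.60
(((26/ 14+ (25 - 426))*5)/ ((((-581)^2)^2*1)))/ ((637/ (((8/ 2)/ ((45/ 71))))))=-793496/ 4572824262002451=-0.00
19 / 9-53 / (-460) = 9217 / 4140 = 2.23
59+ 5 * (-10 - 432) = -2151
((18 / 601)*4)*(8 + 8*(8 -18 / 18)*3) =12672 / 601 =21.08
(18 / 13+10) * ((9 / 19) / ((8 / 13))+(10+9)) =225.07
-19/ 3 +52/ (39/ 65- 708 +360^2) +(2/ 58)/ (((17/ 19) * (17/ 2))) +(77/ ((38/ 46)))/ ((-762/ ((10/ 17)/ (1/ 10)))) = -91857308897495/ 13033202744439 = -7.05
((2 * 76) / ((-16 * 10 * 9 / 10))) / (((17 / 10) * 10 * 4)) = -19 / 1224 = -0.02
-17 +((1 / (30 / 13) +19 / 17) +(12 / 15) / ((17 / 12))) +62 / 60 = -3532 / 255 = -13.85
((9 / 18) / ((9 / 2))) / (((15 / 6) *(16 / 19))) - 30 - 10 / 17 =-186877 / 6120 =-30.54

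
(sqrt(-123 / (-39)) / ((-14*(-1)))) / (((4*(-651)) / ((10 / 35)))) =-sqrt(533) / 1658748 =-0.00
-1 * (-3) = 3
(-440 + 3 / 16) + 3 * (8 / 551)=-3877003 / 8816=-439.77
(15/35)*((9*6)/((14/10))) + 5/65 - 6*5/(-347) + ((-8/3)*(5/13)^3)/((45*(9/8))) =151510969741/9077408613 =16.69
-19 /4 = -4.75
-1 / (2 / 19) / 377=-19 / 754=-0.03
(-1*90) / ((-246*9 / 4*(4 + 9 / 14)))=56 / 1599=0.04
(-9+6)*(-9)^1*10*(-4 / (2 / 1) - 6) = -2160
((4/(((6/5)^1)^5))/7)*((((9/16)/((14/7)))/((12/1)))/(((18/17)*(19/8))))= 53125/24820992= 0.00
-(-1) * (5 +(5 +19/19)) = 11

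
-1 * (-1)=1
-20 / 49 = -0.41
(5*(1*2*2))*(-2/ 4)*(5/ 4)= -25/ 2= -12.50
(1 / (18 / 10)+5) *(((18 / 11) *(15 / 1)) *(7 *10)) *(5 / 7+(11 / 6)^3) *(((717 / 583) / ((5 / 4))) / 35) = 248488300 / 134673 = 1845.12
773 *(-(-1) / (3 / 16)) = 12368 / 3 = 4122.67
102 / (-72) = -17 / 12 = -1.42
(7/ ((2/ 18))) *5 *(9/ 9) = 315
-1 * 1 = -1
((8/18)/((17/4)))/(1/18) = 32/17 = 1.88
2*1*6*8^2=768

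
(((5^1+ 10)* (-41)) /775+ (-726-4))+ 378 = -54683 /155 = -352.79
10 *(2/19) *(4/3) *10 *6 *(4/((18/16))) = 51200/171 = 299.42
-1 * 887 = -887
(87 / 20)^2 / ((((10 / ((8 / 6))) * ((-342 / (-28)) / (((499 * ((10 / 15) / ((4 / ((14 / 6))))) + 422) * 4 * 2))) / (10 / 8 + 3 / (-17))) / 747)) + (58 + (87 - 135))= 395542078637 / 484500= 816392.32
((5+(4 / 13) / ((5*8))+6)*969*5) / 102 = 522.87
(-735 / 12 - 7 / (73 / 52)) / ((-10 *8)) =19341 / 23360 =0.83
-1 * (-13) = 13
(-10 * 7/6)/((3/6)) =-70/3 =-23.33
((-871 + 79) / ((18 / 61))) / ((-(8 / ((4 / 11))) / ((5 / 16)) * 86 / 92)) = 7015 / 172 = 40.78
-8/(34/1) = -4/17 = -0.24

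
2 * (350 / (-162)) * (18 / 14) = -50 / 9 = -5.56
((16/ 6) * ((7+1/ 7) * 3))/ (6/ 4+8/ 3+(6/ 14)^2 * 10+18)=16800/ 7057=2.38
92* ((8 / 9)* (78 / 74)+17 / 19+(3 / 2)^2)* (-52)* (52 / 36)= -535364284 / 18981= -28205.27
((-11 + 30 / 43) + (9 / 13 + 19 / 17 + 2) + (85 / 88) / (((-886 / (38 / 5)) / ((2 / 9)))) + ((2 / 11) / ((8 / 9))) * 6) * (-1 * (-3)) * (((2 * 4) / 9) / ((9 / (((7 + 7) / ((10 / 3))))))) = -122926634474 / 18754788195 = -6.55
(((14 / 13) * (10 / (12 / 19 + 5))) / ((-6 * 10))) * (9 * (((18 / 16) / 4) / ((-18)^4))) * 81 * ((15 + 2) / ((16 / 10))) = -11305 / 17092608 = -0.00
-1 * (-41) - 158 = -117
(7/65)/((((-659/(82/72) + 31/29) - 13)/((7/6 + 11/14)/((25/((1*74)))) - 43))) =23234249/3423137250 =0.01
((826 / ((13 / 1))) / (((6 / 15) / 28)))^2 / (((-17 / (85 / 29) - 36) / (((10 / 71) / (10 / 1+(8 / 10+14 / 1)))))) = -208947025000 / 77741521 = -2687.71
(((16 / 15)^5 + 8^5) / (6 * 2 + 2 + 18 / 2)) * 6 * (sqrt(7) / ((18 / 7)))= 174189740032 * sqrt(7) / 52396875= 8795.61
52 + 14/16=423/8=52.88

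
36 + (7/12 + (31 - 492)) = -5093/12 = -424.42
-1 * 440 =-440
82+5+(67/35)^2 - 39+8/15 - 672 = -2277773/3675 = -619.80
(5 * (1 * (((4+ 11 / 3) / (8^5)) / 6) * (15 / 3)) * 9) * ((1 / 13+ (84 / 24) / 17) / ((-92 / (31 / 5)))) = -19375 / 115867648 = -0.00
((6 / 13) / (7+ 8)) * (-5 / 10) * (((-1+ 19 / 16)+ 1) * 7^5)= -319333 / 1040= -307.05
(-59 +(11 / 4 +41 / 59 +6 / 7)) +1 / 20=-112848 / 2065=-54.65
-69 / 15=-23 / 5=-4.60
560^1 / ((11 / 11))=560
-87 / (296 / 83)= -7221 / 296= -24.40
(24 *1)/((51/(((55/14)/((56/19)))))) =0.63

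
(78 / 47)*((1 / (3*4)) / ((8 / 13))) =169 / 752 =0.22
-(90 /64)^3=-91125 /32768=-2.78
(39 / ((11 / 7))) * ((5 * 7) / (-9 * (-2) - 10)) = 9555 / 88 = 108.58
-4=-4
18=18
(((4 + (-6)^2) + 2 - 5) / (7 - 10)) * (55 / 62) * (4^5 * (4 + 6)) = -10419200 / 93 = -112034.41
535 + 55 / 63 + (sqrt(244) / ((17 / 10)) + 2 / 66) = 20 *sqrt(61) / 17 + 371381 / 693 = 545.09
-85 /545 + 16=1727 /109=15.84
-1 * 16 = -16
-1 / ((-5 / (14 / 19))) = 14 / 95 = 0.15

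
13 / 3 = 4.33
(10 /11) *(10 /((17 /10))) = 5.35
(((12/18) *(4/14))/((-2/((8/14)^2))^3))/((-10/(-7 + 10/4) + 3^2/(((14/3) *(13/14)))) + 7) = -39936/544361923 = -0.00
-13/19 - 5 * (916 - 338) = -54923/19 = -2890.68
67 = 67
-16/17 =-0.94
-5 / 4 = -1.25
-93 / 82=-1.13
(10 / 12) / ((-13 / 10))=-25 / 39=-0.64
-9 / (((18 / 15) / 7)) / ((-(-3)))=-35 / 2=-17.50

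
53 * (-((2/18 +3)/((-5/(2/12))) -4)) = 29362/135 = 217.50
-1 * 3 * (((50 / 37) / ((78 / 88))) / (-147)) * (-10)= -22000 / 70707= -0.31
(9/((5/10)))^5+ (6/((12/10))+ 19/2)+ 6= 3779177/2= 1889588.50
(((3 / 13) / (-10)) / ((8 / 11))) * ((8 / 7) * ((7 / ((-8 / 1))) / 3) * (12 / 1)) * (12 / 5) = 99 / 325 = 0.30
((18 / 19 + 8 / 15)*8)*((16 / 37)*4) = 216064 / 10545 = 20.49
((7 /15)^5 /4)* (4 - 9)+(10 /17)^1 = 5789281 /10327500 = 0.56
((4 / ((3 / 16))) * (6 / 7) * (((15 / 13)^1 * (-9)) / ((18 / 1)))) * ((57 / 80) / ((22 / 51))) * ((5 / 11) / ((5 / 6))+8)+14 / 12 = -9760211 / 66066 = -147.73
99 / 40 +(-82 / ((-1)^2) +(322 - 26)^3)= 1037370259 / 40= 25934256.48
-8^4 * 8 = -32768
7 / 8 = 0.88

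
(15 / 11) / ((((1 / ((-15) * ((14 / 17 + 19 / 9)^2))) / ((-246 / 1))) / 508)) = 209947281400 / 9537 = 22013975.19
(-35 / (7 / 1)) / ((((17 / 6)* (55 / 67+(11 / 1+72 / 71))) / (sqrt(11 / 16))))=-23785* sqrt(11) / 691968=-0.11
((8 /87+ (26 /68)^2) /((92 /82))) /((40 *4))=981991 /740209920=0.00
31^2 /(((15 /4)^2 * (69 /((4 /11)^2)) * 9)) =246016 /16906725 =0.01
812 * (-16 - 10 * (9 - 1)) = -77952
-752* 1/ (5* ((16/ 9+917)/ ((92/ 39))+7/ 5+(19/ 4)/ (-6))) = -138368/ 358883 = -0.39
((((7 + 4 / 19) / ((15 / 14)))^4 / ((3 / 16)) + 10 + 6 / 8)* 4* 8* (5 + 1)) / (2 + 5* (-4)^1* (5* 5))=-6935709877951112 / 1642777655625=-4221.94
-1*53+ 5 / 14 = -737 / 14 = -52.64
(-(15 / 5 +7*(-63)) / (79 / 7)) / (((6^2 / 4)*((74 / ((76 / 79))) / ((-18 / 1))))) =-1.01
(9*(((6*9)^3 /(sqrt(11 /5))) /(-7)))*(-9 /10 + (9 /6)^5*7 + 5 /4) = -216650781*sqrt(55) /220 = -7303296.34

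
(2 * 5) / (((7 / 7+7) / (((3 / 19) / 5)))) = 3 / 76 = 0.04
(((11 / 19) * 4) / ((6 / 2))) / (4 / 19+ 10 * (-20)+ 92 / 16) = -176 / 44241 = -0.00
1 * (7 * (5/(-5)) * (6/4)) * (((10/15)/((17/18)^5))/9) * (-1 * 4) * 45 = 264539520/1419857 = 186.31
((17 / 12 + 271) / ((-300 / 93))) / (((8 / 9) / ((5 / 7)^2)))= -48.47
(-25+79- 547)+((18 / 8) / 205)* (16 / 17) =-1718069 / 3485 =-492.99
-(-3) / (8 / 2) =3 / 4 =0.75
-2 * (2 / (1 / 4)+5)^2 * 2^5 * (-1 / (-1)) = -10816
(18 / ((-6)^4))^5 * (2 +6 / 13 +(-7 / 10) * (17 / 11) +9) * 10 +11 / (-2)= -1521812702725 / 276693221376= -5.50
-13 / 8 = -1.62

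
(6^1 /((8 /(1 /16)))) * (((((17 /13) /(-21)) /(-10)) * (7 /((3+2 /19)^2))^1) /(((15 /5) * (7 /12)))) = 6137 /50683360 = 0.00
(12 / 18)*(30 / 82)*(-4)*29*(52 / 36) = -15080 / 369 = -40.87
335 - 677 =-342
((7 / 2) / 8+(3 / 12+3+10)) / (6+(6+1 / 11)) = 2409 / 2128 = 1.13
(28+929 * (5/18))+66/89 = 459449/1602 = 286.80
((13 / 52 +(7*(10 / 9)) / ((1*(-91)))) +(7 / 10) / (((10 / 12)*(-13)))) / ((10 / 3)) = 1169 / 39000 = 0.03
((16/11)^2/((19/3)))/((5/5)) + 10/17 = 36046/39083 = 0.92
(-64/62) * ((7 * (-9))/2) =1008/31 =32.52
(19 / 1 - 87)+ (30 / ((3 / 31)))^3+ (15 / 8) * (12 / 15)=59581867 / 2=29790933.50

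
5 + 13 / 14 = 83 / 14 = 5.93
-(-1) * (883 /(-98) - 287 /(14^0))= -29009 /98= -296.01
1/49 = 0.02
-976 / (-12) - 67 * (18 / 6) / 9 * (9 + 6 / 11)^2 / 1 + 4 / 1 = -707699 / 363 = -1949.58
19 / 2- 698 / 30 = -413 / 30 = -13.77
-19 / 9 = -2.11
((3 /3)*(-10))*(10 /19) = -100 /19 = -5.26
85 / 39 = 2.18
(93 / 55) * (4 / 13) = 372 / 715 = 0.52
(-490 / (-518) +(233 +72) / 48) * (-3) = -12965 / 592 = -21.90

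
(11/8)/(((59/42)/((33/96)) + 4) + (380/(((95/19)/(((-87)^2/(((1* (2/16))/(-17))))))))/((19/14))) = -2541/106528876448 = -0.00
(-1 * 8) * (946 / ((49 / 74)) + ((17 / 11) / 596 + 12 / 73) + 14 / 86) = -2881929459022 / 252096229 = -11431.86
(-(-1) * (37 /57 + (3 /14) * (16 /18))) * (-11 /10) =-737 /798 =-0.92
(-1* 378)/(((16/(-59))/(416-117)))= 3334149/8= 416768.62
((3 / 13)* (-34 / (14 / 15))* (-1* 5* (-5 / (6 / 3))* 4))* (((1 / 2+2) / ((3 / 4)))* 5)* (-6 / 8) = 478125 / 91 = 5254.12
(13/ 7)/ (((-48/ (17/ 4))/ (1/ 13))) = -17/ 1344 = -0.01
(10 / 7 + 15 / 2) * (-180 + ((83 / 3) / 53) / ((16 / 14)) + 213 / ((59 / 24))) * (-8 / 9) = 871487125 / 1182006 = 737.30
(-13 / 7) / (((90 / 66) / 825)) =-7865 / 7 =-1123.57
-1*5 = -5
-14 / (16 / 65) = -455 / 8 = -56.88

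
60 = 60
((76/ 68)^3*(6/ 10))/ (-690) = -6859/ 5649950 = -0.00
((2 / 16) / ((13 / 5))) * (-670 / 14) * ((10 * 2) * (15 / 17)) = -125625 / 3094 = -40.60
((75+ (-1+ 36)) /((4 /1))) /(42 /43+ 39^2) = 473 /26178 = 0.02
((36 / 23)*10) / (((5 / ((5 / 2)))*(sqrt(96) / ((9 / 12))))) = 45*sqrt(6) / 184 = 0.60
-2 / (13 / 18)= -36 / 13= -2.77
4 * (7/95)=28/95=0.29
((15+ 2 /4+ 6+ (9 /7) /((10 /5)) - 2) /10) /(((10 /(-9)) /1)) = -1269 /700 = -1.81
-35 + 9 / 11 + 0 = -376 / 11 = -34.18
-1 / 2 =-0.50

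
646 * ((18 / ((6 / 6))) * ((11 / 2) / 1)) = 63954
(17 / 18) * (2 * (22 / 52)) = 187 / 234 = 0.80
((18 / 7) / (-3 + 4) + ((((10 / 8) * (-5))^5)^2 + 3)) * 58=19359589808986331 / 3670016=5275069593.43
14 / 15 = 0.93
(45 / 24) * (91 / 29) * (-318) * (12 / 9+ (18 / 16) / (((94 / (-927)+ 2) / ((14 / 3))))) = -1252451109 / 163328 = -7668.32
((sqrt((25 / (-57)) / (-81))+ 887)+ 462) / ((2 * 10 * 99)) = sqrt(57) / 203148+ 1349 / 1980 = 0.68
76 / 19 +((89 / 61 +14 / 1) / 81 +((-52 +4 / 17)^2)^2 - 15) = 2963090313070432 / 412677261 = 7180163.76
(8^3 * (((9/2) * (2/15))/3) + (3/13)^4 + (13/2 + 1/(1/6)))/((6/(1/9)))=10939133/5140980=2.13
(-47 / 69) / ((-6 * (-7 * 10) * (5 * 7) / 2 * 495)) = -0.00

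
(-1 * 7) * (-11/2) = 77/2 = 38.50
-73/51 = -1.43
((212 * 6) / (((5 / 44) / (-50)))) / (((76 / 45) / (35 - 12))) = -144817200 / 19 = -7621957.89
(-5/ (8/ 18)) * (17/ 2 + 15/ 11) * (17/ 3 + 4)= -94395/ 88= -1072.67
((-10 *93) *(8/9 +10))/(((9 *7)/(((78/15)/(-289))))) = 22568/7803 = 2.89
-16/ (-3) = 16/ 3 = 5.33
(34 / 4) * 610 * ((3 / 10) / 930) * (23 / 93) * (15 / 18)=23851 / 69192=0.34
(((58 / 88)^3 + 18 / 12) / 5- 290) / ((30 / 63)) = -518131467 / 851840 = -608.25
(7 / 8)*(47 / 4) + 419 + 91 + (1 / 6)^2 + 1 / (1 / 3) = 523.31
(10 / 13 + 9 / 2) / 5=137 / 130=1.05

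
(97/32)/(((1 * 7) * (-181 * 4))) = -97/162176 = -0.00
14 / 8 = 7 / 4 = 1.75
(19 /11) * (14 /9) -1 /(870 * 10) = 771367 /287100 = 2.69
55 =55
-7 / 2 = -3.50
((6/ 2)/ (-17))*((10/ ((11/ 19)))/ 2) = -285/ 187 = -1.52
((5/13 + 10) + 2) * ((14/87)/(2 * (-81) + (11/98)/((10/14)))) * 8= -1262240/12813099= -0.10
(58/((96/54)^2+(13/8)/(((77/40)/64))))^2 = 32715042129/31803728896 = 1.03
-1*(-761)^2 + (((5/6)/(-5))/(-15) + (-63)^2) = -51763679/90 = -575151.99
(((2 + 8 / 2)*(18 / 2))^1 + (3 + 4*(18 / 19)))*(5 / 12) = 1925 / 76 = 25.33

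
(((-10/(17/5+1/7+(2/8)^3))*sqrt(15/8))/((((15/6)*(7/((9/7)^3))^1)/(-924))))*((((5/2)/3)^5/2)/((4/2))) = 43.38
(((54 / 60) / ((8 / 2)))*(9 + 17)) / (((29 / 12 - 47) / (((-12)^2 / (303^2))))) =-5616 / 27287675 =-0.00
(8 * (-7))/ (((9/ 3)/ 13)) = -728/ 3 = -242.67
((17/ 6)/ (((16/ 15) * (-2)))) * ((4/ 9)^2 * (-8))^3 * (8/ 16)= 1392640/ 531441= 2.62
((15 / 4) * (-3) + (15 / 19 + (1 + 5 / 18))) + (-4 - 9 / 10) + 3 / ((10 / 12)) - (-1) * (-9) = -66631 / 3420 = -19.48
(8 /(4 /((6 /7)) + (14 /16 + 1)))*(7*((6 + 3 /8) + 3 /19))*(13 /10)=1084356 /14915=72.70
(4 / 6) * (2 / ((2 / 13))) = 26 / 3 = 8.67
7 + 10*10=107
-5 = -5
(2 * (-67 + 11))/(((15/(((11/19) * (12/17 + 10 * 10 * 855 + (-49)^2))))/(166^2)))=-50730963266368/4845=-10470787051.88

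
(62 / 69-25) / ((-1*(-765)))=-1663 / 52785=-0.03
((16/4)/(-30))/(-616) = 1/4620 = 0.00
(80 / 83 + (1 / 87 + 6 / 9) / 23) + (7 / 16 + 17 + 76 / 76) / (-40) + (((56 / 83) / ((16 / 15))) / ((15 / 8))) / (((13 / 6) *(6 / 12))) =233195075 / 276362112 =0.84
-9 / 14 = -0.64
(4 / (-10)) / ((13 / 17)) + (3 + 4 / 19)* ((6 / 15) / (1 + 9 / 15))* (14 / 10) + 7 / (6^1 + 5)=67217 / 54340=1.24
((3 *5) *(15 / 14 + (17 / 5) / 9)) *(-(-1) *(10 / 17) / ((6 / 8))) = 18260 / 1071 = 17.05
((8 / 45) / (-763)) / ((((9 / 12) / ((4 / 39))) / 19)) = -2432 / 4017195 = -0.00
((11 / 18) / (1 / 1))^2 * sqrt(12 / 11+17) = 1.59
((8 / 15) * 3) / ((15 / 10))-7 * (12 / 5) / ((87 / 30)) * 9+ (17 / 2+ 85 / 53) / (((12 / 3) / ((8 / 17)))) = -1150043 / 23055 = -49.88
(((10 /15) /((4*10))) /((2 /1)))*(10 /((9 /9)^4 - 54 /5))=-5 /588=-0.01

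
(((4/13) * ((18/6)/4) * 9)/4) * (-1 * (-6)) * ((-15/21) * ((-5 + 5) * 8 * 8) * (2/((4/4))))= 0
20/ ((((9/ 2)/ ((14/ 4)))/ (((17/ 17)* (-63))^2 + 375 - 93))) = 198380/ 3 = 66126.67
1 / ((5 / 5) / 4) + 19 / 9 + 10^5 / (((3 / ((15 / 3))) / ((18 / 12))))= 2250055 / 9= 250006.11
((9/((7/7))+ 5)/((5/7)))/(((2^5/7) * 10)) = 343/800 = 0.43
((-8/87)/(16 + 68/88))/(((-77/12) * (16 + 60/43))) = 688/14007609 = 0.00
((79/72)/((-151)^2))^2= 6241/2695086955584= 0.00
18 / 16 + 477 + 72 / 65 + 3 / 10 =249357 / 520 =479.53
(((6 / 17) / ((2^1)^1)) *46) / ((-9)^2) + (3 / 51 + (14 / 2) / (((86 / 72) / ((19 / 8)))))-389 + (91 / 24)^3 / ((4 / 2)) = -347.67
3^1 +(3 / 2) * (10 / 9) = 14 / 3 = 4.67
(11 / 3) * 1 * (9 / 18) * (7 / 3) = 77 / 18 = 4.28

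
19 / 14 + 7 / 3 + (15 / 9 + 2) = 103 / 14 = 7.36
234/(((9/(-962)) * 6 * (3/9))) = -12506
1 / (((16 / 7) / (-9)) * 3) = -21 / 16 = -1.31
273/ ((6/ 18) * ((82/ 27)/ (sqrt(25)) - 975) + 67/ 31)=-3427515/ 4050698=-0.85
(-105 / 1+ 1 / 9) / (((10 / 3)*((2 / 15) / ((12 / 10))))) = -1416 / 5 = -283.20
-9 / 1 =-9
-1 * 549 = -549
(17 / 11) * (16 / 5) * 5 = 272 / 11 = 24.73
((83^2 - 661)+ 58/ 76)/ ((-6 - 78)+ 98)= 236693/ 532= 444.91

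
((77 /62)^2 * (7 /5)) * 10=41503 /1922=21.59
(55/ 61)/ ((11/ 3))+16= 991/ 61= 16.25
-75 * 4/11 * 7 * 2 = -4200/11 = -381.82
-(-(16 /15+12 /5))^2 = -2704 /225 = -12.02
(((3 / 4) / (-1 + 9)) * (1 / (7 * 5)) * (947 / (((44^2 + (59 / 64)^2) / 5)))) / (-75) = -121216 / 1388333975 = -0.00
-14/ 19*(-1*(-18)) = -252/ 19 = -13.26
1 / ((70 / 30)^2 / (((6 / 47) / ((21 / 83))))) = 1494 / 16121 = 0.09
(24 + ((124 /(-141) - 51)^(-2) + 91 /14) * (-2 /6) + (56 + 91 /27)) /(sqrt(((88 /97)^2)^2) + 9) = 8.27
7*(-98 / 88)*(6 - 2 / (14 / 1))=-2009 / 44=-45.66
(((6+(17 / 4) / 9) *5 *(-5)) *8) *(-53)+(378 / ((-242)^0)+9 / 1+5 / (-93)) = 19248908 / 279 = 68992.50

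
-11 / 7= -1.57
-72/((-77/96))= 6912/77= 89.77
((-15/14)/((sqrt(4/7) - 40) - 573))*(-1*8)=-12260/876793 - 40*sqrt(7)/6137551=-0.01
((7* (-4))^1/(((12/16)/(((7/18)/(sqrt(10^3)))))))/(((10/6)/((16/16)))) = -0.28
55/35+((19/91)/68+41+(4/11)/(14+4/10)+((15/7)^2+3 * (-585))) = -1707.81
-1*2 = -2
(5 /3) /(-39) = -0.04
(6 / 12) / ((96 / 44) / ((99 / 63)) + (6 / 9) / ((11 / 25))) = 363 / 2108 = 0.17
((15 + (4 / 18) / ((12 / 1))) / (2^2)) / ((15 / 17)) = 13787 / 3240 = 4.26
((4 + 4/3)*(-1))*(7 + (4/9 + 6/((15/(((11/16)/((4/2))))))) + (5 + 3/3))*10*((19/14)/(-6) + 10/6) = -169037/162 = -1043.44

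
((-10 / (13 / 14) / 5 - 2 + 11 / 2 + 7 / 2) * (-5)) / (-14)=45 / 26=1.73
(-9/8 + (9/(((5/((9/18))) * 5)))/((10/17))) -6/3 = -2.82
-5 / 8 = -0.62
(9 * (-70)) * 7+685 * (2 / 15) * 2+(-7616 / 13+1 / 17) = -3191099 / 663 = -4813.12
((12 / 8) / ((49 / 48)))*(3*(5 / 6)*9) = 1620 / 49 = 33.06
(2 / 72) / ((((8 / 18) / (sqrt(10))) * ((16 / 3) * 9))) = sqrt(10) / 768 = 0.00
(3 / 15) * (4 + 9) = 13 / 5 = 2.60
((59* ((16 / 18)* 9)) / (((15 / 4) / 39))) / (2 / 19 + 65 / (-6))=-2798016 / 6115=-457.57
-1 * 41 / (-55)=41 / 55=0.75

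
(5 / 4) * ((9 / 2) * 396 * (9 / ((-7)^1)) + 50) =-19610 / 7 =-2801.43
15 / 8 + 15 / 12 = 25 / 8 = 3.12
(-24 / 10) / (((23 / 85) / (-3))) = 612 / 23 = 26.61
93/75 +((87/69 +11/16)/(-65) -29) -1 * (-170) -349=-24732081/119600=-206.79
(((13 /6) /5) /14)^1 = 13 /420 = 0.03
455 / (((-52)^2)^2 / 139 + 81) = 1807 / 209225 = 0.01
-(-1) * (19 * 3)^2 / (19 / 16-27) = -51984 / 413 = -125.87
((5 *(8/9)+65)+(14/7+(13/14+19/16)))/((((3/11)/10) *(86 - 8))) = 34.58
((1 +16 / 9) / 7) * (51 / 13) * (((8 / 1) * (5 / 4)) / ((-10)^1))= -425 / 273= -1.56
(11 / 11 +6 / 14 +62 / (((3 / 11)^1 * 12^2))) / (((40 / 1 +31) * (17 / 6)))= 0.01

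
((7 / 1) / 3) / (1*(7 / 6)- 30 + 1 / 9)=-42 / 517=-0.08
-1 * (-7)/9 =7/9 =0.78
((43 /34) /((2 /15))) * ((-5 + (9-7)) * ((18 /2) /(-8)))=17415 /544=32.01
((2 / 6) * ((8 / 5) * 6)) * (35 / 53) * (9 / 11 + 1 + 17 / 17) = 3472 / 583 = 5.96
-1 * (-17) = 17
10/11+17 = 197/11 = 17.91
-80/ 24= -10/ 3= -3.33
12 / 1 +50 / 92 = 12.54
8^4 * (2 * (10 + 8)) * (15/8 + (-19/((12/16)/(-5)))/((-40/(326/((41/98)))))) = -14906591232/41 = -363575395.90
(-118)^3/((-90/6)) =109535.47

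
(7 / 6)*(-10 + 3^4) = 497 / 6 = 82.83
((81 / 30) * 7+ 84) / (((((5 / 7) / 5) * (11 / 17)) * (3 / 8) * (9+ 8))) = 9604 / 55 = 174.62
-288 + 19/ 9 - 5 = -2618/ 9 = -290.89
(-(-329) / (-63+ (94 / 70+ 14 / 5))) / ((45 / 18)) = -2303 / 1030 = -2.24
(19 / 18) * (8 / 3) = 76 / 27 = 2.81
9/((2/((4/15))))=6/5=1.20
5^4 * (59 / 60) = 614.58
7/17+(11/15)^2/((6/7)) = 23849/22950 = 1.04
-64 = -64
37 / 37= 1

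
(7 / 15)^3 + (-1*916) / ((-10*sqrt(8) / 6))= 343 / 3375 + 687*sqrt(2) / 5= 194.41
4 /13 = 0.31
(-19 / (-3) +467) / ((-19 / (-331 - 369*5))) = 3089920 / 57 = 54209.12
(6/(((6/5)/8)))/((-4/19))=-190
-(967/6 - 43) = -709/6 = -118.17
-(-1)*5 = 5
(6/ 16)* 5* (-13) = -195/ 8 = -24.38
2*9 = 18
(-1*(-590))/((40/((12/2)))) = 177/2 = 88.50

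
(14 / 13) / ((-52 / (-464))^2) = 188384 / 2197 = 85.75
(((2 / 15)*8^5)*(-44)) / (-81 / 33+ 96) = -31719424 / 15435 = -2055.03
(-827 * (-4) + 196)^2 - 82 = 12277934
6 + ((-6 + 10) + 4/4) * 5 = 31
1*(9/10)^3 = 729/1000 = 0.73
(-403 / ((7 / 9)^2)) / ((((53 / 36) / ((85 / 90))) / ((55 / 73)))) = -61042410 / 189581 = -321.99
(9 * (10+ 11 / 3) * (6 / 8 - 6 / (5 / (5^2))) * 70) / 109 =-2310.48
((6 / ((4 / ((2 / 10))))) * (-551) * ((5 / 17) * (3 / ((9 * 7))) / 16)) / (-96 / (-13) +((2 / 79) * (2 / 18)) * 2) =-5092893 / 260116864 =-0.02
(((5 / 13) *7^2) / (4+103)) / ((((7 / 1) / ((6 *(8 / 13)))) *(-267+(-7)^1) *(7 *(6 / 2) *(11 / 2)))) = -80 / 27251081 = -0.00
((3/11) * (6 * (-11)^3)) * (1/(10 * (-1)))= 217.80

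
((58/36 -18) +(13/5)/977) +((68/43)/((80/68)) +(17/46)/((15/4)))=-1299527363/86962770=-14.94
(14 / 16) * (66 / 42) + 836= 6699 / 8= 837.38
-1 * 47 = -47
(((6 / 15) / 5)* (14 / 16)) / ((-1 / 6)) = -21 / 50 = -0.42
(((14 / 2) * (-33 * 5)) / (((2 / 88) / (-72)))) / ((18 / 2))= 406560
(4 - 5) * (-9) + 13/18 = 175/18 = 9.72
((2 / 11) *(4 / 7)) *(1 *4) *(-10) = -320 / 77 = -4.16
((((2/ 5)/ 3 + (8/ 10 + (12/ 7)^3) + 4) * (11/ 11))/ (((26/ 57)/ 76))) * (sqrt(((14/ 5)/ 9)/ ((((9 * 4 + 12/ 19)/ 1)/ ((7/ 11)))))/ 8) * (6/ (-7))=-9260011 * sqrt(90915)/ 213363150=-13.09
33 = 33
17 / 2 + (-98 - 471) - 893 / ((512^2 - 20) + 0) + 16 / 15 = -115769839 / 206940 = -559.44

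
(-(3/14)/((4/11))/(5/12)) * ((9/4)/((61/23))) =-20493/17080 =-1.20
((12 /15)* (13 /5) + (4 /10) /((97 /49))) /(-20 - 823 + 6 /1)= -5534 /2029725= -0.00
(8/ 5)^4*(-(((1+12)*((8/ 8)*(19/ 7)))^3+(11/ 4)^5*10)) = -63933157128/ 214375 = -298230.47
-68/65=-1.05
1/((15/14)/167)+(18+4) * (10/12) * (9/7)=18841/105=179.44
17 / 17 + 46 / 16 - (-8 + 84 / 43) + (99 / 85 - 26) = -436079 / 29240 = -14.91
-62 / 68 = -31 / 34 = -0.91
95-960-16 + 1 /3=-2642 /3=-880.67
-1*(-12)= 12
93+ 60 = 153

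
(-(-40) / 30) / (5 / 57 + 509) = 38 / 14509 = 0.00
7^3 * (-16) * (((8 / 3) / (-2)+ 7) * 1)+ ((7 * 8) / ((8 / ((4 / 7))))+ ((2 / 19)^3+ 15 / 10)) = -1279608133 / 41154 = -31093.17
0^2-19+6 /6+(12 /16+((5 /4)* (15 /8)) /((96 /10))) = -8707 /512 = -17.01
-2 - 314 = -316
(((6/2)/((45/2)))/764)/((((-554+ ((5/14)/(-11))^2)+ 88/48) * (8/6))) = -0.00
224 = 224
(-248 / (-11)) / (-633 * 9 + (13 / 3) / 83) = -15438 / 3900985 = -0.00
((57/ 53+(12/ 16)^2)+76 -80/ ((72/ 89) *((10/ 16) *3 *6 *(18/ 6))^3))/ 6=12.94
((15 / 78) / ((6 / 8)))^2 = 100 / 1521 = 0.07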